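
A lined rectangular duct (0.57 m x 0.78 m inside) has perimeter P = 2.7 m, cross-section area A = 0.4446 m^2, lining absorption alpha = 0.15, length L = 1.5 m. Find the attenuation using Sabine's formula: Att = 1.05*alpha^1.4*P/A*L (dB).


alpha^1.4 = 0.15^1.4 = 0.0702308
Attenuation rate = 1.05 * alpha^1.4 * P / A
= 1.05 * 0.0702308 * 2.7 / 0.4446 = 0.447828 dB/m
Total Att = 0.447828 * 1.5 = 0.67174 dB


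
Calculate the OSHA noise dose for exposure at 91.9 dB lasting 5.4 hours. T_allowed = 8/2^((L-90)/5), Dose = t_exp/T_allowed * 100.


T_allowed = 8 / 2^((91.9 - 90)/5) = 6.1475 hr
Dose = 5.4 / 6.1475 * 100 = 87.841 %


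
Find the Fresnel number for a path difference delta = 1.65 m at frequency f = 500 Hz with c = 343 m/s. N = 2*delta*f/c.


N = 2*delta*f/c = 2*delta/lambda, where lambda = c/f
lambda = 343 / 500 = 0.686 m
N = 2 * 1.65 / 0.686 = 4.8105


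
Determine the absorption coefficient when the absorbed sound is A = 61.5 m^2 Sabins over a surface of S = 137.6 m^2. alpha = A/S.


Absorption coefficient = absorbed power / incident power
alpha = A / S = 61.5 / 137.6 = 0.44695


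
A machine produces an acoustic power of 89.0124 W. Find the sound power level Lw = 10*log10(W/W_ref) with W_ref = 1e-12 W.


W / W_ref = 89.0124 / 1e-12 = 8.90124e+13
Lw = 10 * log10(8.90124e+13) = 139.49 dB


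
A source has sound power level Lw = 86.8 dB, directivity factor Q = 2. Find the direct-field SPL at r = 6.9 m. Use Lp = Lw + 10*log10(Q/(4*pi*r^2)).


4*pi*r^2 = 4*pi*6.9^2 = 598.285 m^2
Q / (4*pi*r^2) = 2 / 598.285 = 0.00334289
Lp = 86.8 + 10*log10(0.00334289) = 62.041 dB


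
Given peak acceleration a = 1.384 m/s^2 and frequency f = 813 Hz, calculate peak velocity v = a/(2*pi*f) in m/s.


omega = 2*pi*f = 2*pi*813 = 5108.23 rad/s
v = a / omega = 1.384 / 5108.23 = 0.00027094 m/s


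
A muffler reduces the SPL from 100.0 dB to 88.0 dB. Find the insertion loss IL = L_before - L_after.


Insertion loss = SPL without muffler - SPL with muffler
IL = 100.0 - 88.0 = 12 dB


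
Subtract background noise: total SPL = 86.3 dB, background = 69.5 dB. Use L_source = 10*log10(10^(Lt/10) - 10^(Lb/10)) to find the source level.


10^(86.3/10) = 4.2658e+08
10^(69.5/10) = 8.91251e+06
Difference = 4.2658e+08 - 8.91251e+06 = 4.17667e+08
L_source = 10*log10(4.17667e+08) = 86.208 dB


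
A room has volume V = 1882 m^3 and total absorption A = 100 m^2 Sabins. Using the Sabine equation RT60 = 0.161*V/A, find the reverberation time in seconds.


RT60 = 0.161 * 1882 / 100 = 3.03 s


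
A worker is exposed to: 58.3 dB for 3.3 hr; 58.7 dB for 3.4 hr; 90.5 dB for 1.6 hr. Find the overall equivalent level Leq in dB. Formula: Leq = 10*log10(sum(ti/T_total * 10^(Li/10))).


T_total = 3.3 + 3.4 + 1.6 = 8.3 hr
(3.3/8.3) * 10^(58.3/10) = 268804
(3.4/8.3) * 10^(58.7/10) = 303669
(1.6/8.3) * 10^(90.5/10) = 2.16293e+08
Sum = 268804 + 303669 + 2.16293e+08 = 2.16865e+08
Leq = 10*log10(2.16865e+08) = 83.362 dB


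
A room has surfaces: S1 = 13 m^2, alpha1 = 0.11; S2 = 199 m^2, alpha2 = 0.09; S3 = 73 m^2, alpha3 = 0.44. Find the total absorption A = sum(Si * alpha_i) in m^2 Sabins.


13 * 0.11 = 1.43
199 * 0.09 = 17.91
73 * 0.44 = 32.12
A_total = 1.43 + 17.91 + 32.12 = 51.46 m^2


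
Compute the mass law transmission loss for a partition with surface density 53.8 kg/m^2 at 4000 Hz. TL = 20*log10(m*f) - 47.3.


m * f = 53.8 * 4000 = 215200
20*log10(215200) = 106.657 dB
TL = 106.657 - 47.3 = 59.357 dB


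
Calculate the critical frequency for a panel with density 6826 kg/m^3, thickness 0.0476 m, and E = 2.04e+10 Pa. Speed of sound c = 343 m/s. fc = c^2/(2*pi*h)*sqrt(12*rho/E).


12*rho/E = 12*6826/2.04e+10 = 4.01529e-06
sqrt(12*rho/E) = sqrt(4.01529e-06) = 0.00200382
c^2/(2*pi*h) = 343^2/(2*pi*0.0476) = 393370
fc = 393370 * 0.00200382 = 788.24 Hz


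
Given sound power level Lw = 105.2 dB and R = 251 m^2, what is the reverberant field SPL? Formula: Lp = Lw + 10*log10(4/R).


4/R = 4/251 = 0.0159363
Lp = 105.2 + 10*log10(0.0159363) = 87.224 dB


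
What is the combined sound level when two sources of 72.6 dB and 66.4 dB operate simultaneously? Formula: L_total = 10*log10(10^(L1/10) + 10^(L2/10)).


10^(72.6/10) = 1.8197e+07
10^(66.4/10) = 4.36516e+06
Sum = 1.8197e+07 + 4.36516e+06 = 2.25622e+07
L_total = 10*log10(2.25622e+07) = 73.534 dB


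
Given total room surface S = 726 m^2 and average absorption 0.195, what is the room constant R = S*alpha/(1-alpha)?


R = 726 * 0.195 / (1 - 0.195) = 175.86 m^2


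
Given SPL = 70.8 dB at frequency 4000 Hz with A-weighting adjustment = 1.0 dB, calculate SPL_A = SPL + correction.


A-weighting table: 4000 Hz -> 1.0 dB correction
SPL_A = SPL + correction = 70.8 + (1.0) = 71.8 dBA


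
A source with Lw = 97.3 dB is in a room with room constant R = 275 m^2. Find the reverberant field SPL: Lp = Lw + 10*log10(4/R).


4/R = 4/275 = 0.0145455
Lp = 97.3 + 10*log10(0.0145455) = 78.927 dB


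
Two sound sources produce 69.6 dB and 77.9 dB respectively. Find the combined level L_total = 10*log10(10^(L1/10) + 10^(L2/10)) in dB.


10^(69.6/10) = 9.12011e+06
10^(77.9/10) = 6.16595e+07
Sum = 9.12011e+06 + 6.16595e+07 = 7.07796e+07
L_total = 10*log10(7.07796e+07) = 78.499 dB


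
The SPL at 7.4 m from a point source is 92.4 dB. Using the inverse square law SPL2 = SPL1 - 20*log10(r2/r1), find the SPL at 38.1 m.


r2/r1 = 38.1/7.4 = 5.14865
Correction = 20*log10(5.14865) = 14.2339 dB
SPL2 = 92.4 - 14.2339 = 78.166 dB


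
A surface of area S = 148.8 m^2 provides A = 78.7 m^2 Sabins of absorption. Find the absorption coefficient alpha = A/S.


Absorption coefficient = absorbed power / incident power
alpha = A / S = 78.7 / 148.8 = 0.5289


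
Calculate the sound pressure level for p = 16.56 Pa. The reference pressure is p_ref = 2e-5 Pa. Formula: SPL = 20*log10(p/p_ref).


p / p_ref = 16.56 / 2e-5 = 828000
SPL = 20 * log10(828000) = 118.36 dB


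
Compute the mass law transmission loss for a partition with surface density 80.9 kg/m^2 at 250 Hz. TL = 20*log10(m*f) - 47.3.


m * f = 80.9 * 250 = 20225
20*log10(20225) = 86.1178 dB
TL = 86.1178 - 47.3 = 38.818 dB


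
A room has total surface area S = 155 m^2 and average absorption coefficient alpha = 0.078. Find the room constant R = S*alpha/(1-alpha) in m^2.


R = 155 * 0.078 / (1 - 0.078) = 13.113 m^2


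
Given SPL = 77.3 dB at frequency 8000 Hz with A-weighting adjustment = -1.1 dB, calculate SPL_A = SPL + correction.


A-weighting table: 8000 Hz -> -1.1 dB correction
SPL_A = SPL + correction = 77.3 + (-1.1) = 76.2 dBA


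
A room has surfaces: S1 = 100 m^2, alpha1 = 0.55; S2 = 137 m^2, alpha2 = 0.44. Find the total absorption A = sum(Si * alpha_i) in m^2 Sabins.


100 * 0.55 = 55
137 * 0.44 = 60.28
A_total = 55 + 60.28 = 115.28 m^2


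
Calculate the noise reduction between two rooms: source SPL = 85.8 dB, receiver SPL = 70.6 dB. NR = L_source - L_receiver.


NR = L_source - L_receiver (difference between source and receiving room levels)
NR = 85.8 - 70.6 = 15.2 dB


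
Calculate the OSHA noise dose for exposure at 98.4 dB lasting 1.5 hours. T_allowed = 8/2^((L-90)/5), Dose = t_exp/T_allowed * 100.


T_allowed = 8 / 2^((98.4 - 90)/5) = 2.49666 hr
Dose = 1.5 / 2.49666 * 100 = 60.08 %


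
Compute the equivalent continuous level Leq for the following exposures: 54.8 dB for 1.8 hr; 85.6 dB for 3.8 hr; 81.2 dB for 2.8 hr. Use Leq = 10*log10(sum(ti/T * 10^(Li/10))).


T_total = 1.8 + 3.8 + 2.8 = 8.4 hr
(1.8/8.4) * 10^(54.8/10) = 64713.3
(3.8/8.4) * 10^(85.6/10) = 1.6425e+08
(2.8/8.4) * 10^(81.2/10) = 4.39419e+07
Sum = 64713.3 + 1.6425e+08 + 4.39419e+07 = 2.08257e+08
Leq = 10*log10(2.08257e+08) = 83.186 dB


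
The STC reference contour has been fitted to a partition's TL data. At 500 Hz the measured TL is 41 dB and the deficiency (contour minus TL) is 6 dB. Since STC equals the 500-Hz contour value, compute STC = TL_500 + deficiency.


By ASTM E413, STC = value of the fitted reference contour at 500 Hz.
Contour value at 500 Hz = TL_500 + deficiency = 41 + 6 = 47
STC = 47


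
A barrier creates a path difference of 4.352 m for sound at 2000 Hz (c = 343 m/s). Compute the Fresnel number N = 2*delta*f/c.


N = 2*delta*f/c = 2*delta/lambda, where lambda = c/f
lambda = 343 / 2000 = 0.1715 m
N = 2 * 4.352 / 0.1715 = 50.752


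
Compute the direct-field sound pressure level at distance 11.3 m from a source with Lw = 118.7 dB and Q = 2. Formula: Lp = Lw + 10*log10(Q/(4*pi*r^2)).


4*pi*r^2 = 4*pi*11.3^2 = 1604.6 m^2
Q / (4*pi*r^2) = 2 / 1604.6 = 0.00124642
Lp = 118.7 + 10*log10(0.00124642) = 89.657 dB


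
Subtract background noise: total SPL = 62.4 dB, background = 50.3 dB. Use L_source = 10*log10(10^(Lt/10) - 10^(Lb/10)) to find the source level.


10^(62.4/10) = 1.7378e+06
10^(50.3/10) = 107152
Difference = 1.7378e+06 - 107152 = 1.63065e+06
L_source = 10*log10(1.63065e+06) = 62.124 dB


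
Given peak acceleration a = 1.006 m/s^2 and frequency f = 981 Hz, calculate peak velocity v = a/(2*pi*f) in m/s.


omega = 2*pi*f = 2*pi*981 = 6163.8 rad/s
v = a / omega = 1.006 / 6163.8 = 0.00016321 m/s


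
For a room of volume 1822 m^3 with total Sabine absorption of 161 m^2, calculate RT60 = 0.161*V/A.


RT60 = 0.161 * 1822 / 161 = 1.822 s


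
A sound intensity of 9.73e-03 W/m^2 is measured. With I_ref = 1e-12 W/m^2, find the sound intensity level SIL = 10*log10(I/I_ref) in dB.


I / I_ref = 9.73e-03 / 1e-12 = 9.73e+09
SIL = 10 * log10(9.73e+09) = 99.881 dB


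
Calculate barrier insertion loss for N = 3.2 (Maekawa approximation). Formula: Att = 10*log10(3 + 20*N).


3 + 20*N = 3 + 20*3.2 = 67
Att = 10*log10(67) = 18.261 dB


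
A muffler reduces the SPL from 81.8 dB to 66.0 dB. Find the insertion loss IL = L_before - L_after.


Insertion loss = SPL without muffler - SPL with muffler
IL = 81.8 - 66.0 = 15.8 dB


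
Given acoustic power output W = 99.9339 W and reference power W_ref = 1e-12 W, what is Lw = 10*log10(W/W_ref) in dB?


W / W_ref = 99.9339 / 1e-12 = 9.99339e+13
Lw = 10 * log10(9.99339e+13) = 140 dB


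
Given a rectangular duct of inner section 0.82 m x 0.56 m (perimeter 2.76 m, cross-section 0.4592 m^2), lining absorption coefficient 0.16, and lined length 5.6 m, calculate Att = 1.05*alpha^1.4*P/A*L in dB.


alpha^1.4 = 0.16^1.4 = 0.076872
Attenuation rate = 1.05 * alpha^1.4 * P / A
= 1.05 * 0.076872 * 2.76 / 0.4592 = 0.485137 dB/m
Total Att = 0.485137 * 5.6 = 2.7168 dB


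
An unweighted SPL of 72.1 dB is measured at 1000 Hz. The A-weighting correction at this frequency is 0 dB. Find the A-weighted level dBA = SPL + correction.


A-weighting table: 1000 Hz -> 0 dB correction
SPL_A = SPL + correction = 72.1 + (0) = 72.1 dBA


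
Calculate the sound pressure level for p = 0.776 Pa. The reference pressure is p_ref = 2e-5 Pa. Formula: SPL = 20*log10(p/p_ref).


p / p_ref = 0.776 / 2e-5 = 38800
SPL = 20 * log10(38800) = 91.777 dB


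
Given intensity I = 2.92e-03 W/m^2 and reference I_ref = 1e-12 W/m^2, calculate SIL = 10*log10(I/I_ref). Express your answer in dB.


I / I_ref = 2.92e-03 / 1e-12 = 2.92e+09
SIL = 10 * log10(2.92e+09) = 94.654 dB


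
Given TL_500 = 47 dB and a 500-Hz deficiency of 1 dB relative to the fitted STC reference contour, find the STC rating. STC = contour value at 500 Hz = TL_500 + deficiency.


By ASTM E413, STC = value of the fitted reference contour at 500 Hz.
Contour value at 500 Hz = TL_500 + deficiency = 47 + 1 = 48
STC = 48


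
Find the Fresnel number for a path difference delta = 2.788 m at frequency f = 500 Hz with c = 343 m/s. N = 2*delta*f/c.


N = 2*delta*f/c = 2*delta/lambda, where lambda = c/f
lambda = 343 / 500 = 0.686 m
N = 2 * 2.788 / 0.686 = 8.1283


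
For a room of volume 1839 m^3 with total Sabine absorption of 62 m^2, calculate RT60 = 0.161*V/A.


RT60 = 0.161 * 1839 / 62 = 4.7755 s


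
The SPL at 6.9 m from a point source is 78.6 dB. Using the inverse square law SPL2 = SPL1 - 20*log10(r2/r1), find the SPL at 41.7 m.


r2/r1 = 41.7/6.9 = 6.04348
Correction = 20*log10(6.04348) = 15.6257 dB
SPL2 = 78.6 - 15.6257 = 62.974 dB


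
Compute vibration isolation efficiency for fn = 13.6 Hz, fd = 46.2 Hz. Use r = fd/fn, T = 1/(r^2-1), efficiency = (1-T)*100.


r = 46.2 / 13.6 = 3.39706
r^2 - 1 = 3.39706^2 - 1 = 10.54
T = 1/10.54 = 0.0948767
Efficiency = (1 - 0.0948767)*100 = 90.512 %


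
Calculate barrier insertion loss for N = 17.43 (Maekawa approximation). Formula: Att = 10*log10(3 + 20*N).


3 + 20*N = 3 + 20*17.43 = 351.6
Att = 10*log10(351.6) = 25.46 dB


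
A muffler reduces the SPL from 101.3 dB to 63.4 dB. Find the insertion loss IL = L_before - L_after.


Insertion loss = SPL without muffler - SPL with muffler
IL = 101.3 - 63.4 = 37.9 dB


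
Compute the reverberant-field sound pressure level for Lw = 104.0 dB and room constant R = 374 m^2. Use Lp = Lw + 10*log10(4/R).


4/R = 4/374 = 0.0106952
Lp = 104.0 + 10*log10(0.0106952) = 84.292 dB


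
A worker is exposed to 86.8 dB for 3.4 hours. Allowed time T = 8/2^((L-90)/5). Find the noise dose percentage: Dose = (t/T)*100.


T_allowed = 8 / 2^((86.8 - 90)/5) = 12.4666 hr
Dose = 3.4 / 12.4666 * 100 = 27.273 %


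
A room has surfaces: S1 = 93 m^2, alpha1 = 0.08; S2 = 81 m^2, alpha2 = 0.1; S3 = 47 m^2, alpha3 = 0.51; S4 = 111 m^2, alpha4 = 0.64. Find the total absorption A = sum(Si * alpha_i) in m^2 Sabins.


93 * 0.08 = 7.44
81 * 0.1 = 8.1
47 * 0.51 = 23.97
111 * 0.64 = 71.04
A_total = 7.44 + 8.1 + 23.97 + 71.04 = 110.55 m^2


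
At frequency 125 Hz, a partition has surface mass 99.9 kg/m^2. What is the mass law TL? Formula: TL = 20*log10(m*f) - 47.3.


m * f = 99.9 * 125 = 12487.5
20*log10(12487.5) = 81.9295 dB
TL = 81.9295 - 47.3 = 34.63 dB


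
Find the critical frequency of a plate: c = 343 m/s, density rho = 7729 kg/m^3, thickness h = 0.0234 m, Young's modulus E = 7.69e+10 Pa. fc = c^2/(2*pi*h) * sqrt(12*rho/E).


12*rho/E = 12*7729/7.69e+10 = 1.20609e-06
sqrt(12*rho/E) = sqrt(1.20609e-06) = 0.00109822
c^2/(2*pi*h) = 343^2/(2*pi*0.0234) = 800189
fc = 800189 * 0.00109822 = 878.78 Hz


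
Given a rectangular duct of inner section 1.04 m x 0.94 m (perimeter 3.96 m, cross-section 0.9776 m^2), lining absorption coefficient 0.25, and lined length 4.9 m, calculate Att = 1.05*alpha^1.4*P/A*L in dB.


alpha^1.4 = 0.25^1.4 = 0.143587
Attenuation rate = 1.05 * alpha^1.4 * P / A
= 1.05 * 0.143587 * 3.96 / 0.9776 = 0.610715 dB/m
Total Att = 0.610715 * 4.9 = 2.9925 dB


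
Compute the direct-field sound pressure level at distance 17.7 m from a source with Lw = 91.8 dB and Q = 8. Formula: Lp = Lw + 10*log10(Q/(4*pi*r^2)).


4*pi*r^2 = 4*pi*17.7^2 = 3936.92 m^2
Q / (4*pi*r^2) = 8 / 3936.92 = 0.00203205
Lp = 91.8 + 10*log10(0.00203205) = 64.879 dB


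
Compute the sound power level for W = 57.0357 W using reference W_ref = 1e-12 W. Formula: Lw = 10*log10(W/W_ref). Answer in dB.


W / W_ref = 57.0357 / 1e-12 = 5.70357e+13
Lw = 10 * log10(5.70357e+13) = 137.56 dB


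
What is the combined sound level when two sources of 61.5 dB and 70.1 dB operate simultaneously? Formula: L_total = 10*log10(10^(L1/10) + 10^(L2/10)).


10^(61.5/10) = 1.41254e+06
10^(70.1/10) = 1.02329e+07
Sum = 1.41254e+06 + 1.02329e+07 = 1.16454e+07
L_total = 10*log10(1.16454e+07) = 70.662 dB


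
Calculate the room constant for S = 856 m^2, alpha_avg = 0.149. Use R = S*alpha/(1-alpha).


R = 856 * 0.149 / (1 - 0.149) = 149.88 m^2


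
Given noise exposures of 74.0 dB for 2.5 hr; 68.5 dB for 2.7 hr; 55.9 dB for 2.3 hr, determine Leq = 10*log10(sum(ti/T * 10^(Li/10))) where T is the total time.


T_total = 2.5 + 2.7 + 2.3 = 7.5 hr
(2.5/7.5) * 10^(74.0/10) = 8.37295e+06
(2.7/7.5) * 10^(68.5/10) = 2.5486e+06
(2.3/7.5) * 10^(55.9/10) = 119307
Sum = 8.37295e+06 + 2.5486e+06 + 119307 = 1.10409e+07
Leq = 10*log10(1.10409e+07) = 70.43 dB


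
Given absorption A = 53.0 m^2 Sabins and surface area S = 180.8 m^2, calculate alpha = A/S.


Absorption coefficient = absorbed power / incident power
alpha = A / S = 53.0 / 180.8 = 0.29314


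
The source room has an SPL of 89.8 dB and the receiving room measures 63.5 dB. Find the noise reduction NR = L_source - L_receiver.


NR = L_source - L_receiver (difference between source and receiving room levels)
NR = 89.8 - 63.5 = 26.3 dB


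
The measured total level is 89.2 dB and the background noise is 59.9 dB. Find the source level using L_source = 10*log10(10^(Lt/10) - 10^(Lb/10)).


10^(89.2/10) = 8.31764e+08
10^(59.9/10) = 977237
Difference = 8.31764e+08 - 977237 = 8.30787e+08
L_source = 10*log10(8.30787e+08) = 89.195 dB


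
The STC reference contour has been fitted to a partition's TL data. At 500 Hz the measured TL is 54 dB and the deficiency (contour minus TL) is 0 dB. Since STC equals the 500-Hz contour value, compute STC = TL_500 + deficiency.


By ASTM E413, STC = value of the fitted reference contour at 500 Hz.
Contour value at 500 Hz = TL_500 + deficiency = 54 + 0 = 54
STC = 54


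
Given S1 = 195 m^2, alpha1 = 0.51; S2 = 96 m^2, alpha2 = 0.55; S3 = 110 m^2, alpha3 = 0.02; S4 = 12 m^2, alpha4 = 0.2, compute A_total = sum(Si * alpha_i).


195 * 0.51 = 99.45
96 * 0.55 = 52.8
110 * 0.02 = 2.2
12 * 0.2 = 2.4
A_total = 99.45 + 52.8 + 2.2 + 2.4 = 156.85 m^2


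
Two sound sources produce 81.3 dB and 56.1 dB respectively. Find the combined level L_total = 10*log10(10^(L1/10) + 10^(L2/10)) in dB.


10^(81.3/10) = 1.34896e+08
10^(56.1/10) = 407380
Sum = 1.34896e+08 + 407380 = 1.35303e+08
L_total = 10*log10(1.35303e+08) = 81.313 dB


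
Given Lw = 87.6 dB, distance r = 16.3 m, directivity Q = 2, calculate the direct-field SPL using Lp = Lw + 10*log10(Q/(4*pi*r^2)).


4*pi*r^2 = 4*pi*16.3^2 = 3338.76 m^2
Q / (4*pi*r^2) = 2 / 3338.76 = 0.000599025
Lp = 87.6 + 10*log10(0.000599025) = 55.374 dB


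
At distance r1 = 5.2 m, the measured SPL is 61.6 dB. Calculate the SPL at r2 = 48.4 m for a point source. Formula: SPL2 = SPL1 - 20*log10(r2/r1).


r2/r1 = 48.4/5.2 = 9.30769
Correction = 20*log10(9.30769) = 19.3768 dB
SPL2 = 61.6 - 19.3768 = 42.223 dB


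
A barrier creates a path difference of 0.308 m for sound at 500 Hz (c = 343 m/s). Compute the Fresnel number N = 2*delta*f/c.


N = 2*delta*f/c = 2*delta/lambda, where lambda = c/f
lambda = 343 / 500 = 0.686 m
N = 2 * 0.308 / 0.686 = 0.89796


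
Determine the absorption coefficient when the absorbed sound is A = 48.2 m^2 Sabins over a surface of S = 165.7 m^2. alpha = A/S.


Absorption coefficient = absorbed power / incident power
alpha = A / S = 48.2 / 165.7 = 0.29089


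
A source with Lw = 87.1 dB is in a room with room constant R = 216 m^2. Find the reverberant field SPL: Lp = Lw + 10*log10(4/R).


4/R = 4/216 = 0.0185185
Lp = 87.1 + 10*log10(0.0185185) = 69.776 dB


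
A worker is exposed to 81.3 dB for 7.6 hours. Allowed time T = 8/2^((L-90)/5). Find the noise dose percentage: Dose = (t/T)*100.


T_allowed = 8 / 2^((81.3 - 90)/5) = 26.7228 hr
Dose = 7.6 / 26.7228 * 100 = 28.44 %


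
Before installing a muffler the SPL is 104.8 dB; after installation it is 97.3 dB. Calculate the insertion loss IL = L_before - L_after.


Insertion loss = SPL without muffler - SPL with muffler
IL = 104.8 - 97.3 = 7.5 dB


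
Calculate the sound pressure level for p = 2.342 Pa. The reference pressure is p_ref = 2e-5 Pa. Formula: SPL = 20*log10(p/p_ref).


p / p_ref = 2.342 / 2e-5 = 117100
SPL = 20 * log10(117100) = 101.37 dB


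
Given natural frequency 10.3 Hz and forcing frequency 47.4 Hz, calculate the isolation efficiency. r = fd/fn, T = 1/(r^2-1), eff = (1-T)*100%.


r = 47.4 / 10.3 = 4.60194
r^2 - 1 = 4.60194^2 - 1 = 20.1779
T = 1/20.1779 = 0.0495592
Efficiency = (1 - 0.0495592)*100 = 95.044 %


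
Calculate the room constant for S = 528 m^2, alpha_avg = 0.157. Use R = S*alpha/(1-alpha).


R = 528 * 0.157 / (1 - 0.157) = 98.335 m^2


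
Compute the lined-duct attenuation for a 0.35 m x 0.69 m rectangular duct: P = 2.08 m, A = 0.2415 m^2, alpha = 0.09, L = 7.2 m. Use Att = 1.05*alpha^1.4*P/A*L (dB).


alpha^1.4 = 0.09^1.4 = 0.034351
Attenuation rate = 1.05 * alpha^1.4 * P / A
= 1.05 * 0.034351 * 2.08 / 0.2415 = 0.310653 dB/m
Total Att = 0.310653 * 7.2 = 2.2367 dB


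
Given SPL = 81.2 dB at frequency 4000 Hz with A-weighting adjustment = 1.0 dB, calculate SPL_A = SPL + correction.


A-weighting table: 4000 Hz -> 1.0 dB correction
SPL_A = SPL + correction = 81.2 + (1.0) = 82.2 dBA


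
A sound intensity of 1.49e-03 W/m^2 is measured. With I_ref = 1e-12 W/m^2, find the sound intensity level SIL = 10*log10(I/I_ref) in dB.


I / I_ref = 1.49e-03 / 1e-12 = 1.49e+09
SIL = 10 * log10(1.49e+09) = 91.732 dB


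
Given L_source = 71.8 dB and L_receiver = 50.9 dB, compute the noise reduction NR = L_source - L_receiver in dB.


NR = L_source - L_receiver (difference between source and receiving room levels)
NR = 71.8 - 50.9 = 20.9 dB


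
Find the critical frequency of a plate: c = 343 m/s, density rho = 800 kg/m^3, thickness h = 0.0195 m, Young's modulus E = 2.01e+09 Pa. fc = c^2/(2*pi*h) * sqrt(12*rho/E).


12*rho/E = 12*800/2.01e+09 = 4.77612e-06
sqrt(12*rho/E) = sqrt(4.77612e-06) = 0.00218543
c^2/(2*pi*h) = 343^2/(2*pi*0.0195) = 960227
fc = 960227 * 0.00218543 = 2098.5 Hz


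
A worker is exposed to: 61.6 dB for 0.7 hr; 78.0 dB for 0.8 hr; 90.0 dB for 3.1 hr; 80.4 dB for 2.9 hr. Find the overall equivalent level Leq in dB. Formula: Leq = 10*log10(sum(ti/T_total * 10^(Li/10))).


T_total = 0.7 + 0.8 + 3.1 + 2.9 = 7.5 hr
(0.7/7.5) * 10^(61.6/10) = 134908
(0.8/7.5) * 10^(78.0/10) = 6.73021e+06
(3.1/7.5) * 10^(90.0/10) = 4.13333e+08
(2.9/7.5) * 10^(80.4/10) = 4.23972e+07
Sum = 134908 + 6.73021e+06 + 4.13333e+08 + 4.23972e+07 = 4.62595e+08
Leq = 10*log10(4.62595e+08) = 86.652 dB


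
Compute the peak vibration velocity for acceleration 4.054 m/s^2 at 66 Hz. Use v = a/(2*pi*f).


omega = 2*pi*f = 2*pi*66 = 414.69 rad/s
v = a / omega = 4.054 / 414.69 = 0.009776 m/s


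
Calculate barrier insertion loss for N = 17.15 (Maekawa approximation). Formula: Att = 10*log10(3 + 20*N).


3 + 20*N = 3 + 20*17.15 = 346
Att = 10*log10(346) = 25.391 dB


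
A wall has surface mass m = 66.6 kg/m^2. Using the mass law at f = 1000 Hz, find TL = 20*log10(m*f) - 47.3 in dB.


m * f = 66.6 * 1000 = 66600
20*log10(66600) = 96.4695 dB
TL = 96.4695 - 47.3 = 49.169 dB


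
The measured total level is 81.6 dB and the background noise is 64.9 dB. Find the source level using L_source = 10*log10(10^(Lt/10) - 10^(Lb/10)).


10^(81.6/10) = 1.44544e+08
10^(64.9/10) = 3.0903e+06
Difference = 1.44544e+08 - 3.0903e+06 = 1.41454e+08
L_source = 10*log10(1.41454e+08) = 81.506 dB


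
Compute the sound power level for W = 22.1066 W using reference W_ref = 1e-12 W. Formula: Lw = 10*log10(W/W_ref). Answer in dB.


W / W_ref = 22.1066 / 1e-12 = 2.21066e+13
Lw = 10 * log10(2.21066e+13) = 133.45 dB


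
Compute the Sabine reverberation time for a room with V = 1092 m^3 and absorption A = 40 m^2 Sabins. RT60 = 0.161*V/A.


RT60 = 0.161 * 1092 / 40 = 4.3953 s


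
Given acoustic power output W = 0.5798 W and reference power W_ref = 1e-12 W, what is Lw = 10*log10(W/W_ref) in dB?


W / W_ref = 0.5798 / 1e-12 = 5.798e+11
Lw = 10 * log10(5.798e+11) = 117.63 dB


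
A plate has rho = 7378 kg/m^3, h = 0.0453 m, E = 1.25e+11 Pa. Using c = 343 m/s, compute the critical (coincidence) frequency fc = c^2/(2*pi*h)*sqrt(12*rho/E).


12*rho/E = 12*7378/1.25e+11 = 7.08288e-07
sqrt(12*rho/E) = sqrt(7.08288e-07) = 0.000841598
c^2/(2*pi*h) = 343^2/(2*pi*0.0453) = 413343
fc = 413343 * 0.000841598 = 347.87 Hz


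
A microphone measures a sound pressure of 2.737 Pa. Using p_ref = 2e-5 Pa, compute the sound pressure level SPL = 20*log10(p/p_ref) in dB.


p / p_ref = 2.737 / 2e-5 = 136850
SPL = 20 * log10(136850) = 102.72 dB


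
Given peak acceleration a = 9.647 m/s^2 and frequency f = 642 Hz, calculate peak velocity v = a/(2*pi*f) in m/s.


omega = 2*pi*f = 2*pi*642 = 4033.8 rad/s
v = a / omega = 9.647 / 4033.8 = 0.0023915 m/s


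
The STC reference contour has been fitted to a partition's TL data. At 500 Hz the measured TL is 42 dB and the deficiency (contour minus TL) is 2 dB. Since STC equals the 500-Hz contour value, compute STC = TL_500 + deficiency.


By ASTM E413, STC = value of the fitted reference contour at 500 Hz.
Contour value at 500 Hz = TL_500 + deficiency = 42 + 2 = 44
STC = 44


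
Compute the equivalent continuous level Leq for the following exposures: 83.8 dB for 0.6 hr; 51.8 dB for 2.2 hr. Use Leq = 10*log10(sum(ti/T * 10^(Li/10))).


T_total = 0.6 + 2.2 = 2.8 hr
(0.6/2.8) * 10^(83.8/10) = 5.14036e+07
(2.2/2.8) * 10^(51.8/10) = 118923
Sum = 5.14036e+07 + 118923 = 5.15225e+07
Leq = 10*log10(5.15225e+07) = 77.12 dB


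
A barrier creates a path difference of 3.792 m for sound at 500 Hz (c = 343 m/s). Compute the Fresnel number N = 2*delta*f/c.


N = 2*delta*f/c = 2*delta/lambda, where lambda = c/f
lambda = 343 / 500 = 0.686 m
N = 2 * 3.792 / 0.686 = 11.055


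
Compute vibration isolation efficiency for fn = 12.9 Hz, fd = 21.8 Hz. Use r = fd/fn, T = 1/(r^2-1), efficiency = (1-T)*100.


r = 21.8 / 12.9 = 1.68992
r^2 - 1 = 1.68992^2 - 1 = 1.85583
T = 1/1.85583 = 0.538842
Efficiency = (1 - 0.538842)*100 = 46.116 %


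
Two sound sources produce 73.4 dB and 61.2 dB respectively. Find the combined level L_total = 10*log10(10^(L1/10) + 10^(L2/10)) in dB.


10^(73.4/10) = 2.18776e+07
10^(61.2/10) = 1.31826e+06
Sum = 2.18776e+07 + 1.31826e+06 = 2.31959e+07
L_total = 10*log10(2.31959e+07) = 73.654 dB


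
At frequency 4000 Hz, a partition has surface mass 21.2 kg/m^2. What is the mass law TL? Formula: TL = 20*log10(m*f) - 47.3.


m * f = 21.2 * 4000 = 84800
20*log10(84800) = 98.5679 dB
TL = 98.5679 - 47.3 = 51.268 dB


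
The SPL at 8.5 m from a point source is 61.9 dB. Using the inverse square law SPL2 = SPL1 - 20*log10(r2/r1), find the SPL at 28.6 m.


r2/r1 = 28.6/8.5 = 3.36471
Correction = 20*log10(3.36471) = 10.539 dB
SPL2 = 61.9 - 10.539 = 51.361 dB


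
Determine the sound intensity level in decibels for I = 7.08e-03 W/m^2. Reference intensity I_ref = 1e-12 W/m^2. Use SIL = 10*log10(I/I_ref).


I / I_ref = 7.08e-03 / 1e-12 = 7.08e+09
SIL = 10 * log10(7.08e+09) = 98.5 dB


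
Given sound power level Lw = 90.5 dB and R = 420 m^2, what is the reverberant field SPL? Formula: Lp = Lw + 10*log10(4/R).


4/R = 4/420 = 0.00952381
Lp = 90.5 + 10*log10(0.00952381) = 70.288 dB


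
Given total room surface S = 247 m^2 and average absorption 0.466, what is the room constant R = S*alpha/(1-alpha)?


R = 247 * 0.466 / (1 - 0.466) = 215.55 m^2


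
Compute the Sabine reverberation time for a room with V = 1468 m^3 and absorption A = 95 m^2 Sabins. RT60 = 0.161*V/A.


RT60 = 0.161 * 1468 / 95 = 2.4879 s


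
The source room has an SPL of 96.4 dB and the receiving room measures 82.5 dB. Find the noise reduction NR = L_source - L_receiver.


NR = L_source - L_receiver (difference between source and receiving room levels)
NR = 96.4 - 82.5 = 13.9 dB


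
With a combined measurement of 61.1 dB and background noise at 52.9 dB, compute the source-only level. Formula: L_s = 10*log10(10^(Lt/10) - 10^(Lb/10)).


10^(61.1/10) = 1.28825e+06
10^(52.9/10) = 194984
Difference = 1.28825e+06 - 194984 = 1.09327e+06
L_source = 10*log10(1.09327e+06) = 60.387 dB


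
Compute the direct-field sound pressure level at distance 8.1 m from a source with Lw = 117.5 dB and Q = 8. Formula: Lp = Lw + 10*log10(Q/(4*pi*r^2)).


4*pi*r^2 = 4*pi*8.1^2 = 824.48 m^2
Q / (4*pi*r^2) = 8 / 824.48 = 0.00970309
Lp = 117.5 + 10*log10(0.00970309) = 97.369 dB


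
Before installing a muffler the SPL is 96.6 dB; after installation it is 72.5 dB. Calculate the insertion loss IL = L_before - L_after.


Insertion loss = SPL without muffler - SPL with muffler
IL = 96.6 - 72.5 = 24.1 dB


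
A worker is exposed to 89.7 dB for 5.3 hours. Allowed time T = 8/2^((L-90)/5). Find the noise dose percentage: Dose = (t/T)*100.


T_allowed = 8 / 2^((89.7 - 90)/5) = 8.33973 hr
Dose = 5.3 / 8.33973 * 100 = 63.551 %


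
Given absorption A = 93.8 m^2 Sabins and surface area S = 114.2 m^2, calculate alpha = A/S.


Absorption coefficient = absorbed power / incident power
alpha = A / S = 93.8 / 114.2 = 0.82137


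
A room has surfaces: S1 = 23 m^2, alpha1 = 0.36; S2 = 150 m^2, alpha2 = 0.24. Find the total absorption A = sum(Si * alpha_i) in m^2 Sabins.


23 * 0.36 = 8.28
150 * 0.24 = 36
A_total = 8.28 + 36 = 44.28 m^2


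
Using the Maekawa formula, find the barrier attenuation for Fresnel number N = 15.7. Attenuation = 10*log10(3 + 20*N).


3 + 20*N = 3 + 20*15.7 = 317
Att = 10*log10(317) = 25.011 dB


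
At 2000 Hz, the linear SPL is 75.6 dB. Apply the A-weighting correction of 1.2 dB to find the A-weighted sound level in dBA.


A-weighting table: 2000 Hz -> 1.2 dB correction
SPL_A = SPL + correction = 75.6 + (1.2) = 76.8 dBA


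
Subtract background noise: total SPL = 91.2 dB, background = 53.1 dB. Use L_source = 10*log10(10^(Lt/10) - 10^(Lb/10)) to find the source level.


10^(91.2/10) = 1.31826e+09
10^(53.1/10) = 204174
Difference = 1.31826e+09 - 204174 = 1.31806e+09
L_source = 10*log10(1.31806e+09) = 91.199 dB


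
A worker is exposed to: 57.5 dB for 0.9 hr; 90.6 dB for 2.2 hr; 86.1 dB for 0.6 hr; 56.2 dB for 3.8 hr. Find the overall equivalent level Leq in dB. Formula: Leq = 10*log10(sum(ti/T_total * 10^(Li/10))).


T_total = 0.9 + 2.2 + 0.6 + 3.8 = 7.5 hr
(0.9/7.5) * 10^(57.5/10) = 67481
(2.2/7.5) * 10^(90.6/10) = 3.36792e+08
(0.6/7.5) * 10^(86.1/10) = 3.25904e+07
(3.8/7.5) * 10^(56.2/10) = 211214
Sum = 67481 + 3.36792e+08 + 3.25904e+07 + 211214 = 3.69661e+08
Leq = 10*log10(3.69661e+08) = 85.678 dB


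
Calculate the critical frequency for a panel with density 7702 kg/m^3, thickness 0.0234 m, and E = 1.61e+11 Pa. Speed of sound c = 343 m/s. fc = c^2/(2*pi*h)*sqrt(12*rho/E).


12*rho/E = 12*7702/1.61e+11 = 5.74062e-07
sqrt(12*rho/E) = sqrt(5.74062e-07) = 0.000757669
c^2/(2*pi*h) = 343^2/(2*pi*0.0234) = 800189
fc = 800189 * 0.000757669 = 606.28 Hz


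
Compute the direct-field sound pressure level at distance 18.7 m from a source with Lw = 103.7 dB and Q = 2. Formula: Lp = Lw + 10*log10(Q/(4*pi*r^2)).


4*pi*r^2 = 4*pi*18.7^2 = 4394.33 m^2
Q / (4*pi*r^2) = 2 / 4394.33 = 0.000455132
Lp = 103.7 + 10*log10(0.000455132) = 70.281 dB


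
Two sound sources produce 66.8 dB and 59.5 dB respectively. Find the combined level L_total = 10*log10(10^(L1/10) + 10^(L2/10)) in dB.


10^(66.8/10) = 4.7863e+06
10^(59.5/10) = 891251
Sum = 4.7863e+06 + 891251 = 5.67755e+06
L_total = 10*log10(5.67755e+06) = 67.542 dB


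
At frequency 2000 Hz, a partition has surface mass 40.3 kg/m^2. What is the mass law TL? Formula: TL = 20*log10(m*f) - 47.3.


m * f = 40.3 * 2000 = 80600
20*log10(80600) = 98.1267 dB
TL = 98.1267 - 47.3 = 50.827 dB


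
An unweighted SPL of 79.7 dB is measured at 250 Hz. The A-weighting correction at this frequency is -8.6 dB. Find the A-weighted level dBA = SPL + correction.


A-weighting table: 250 Hz -> -8.6 dB correction
SPL_A = SPL + correction = 79.7 + (-8.6) = 71.1 dBA


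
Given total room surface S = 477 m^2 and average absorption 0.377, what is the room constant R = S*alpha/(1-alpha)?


R = 477 * 0.377 / (1 - 0.377) = 288.65 m^2


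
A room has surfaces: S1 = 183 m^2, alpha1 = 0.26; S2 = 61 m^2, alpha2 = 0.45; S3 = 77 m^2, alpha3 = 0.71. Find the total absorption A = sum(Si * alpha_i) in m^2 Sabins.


183 * 0.26 = 47.58
61 * 0.45 = 27.45
77 * 0.71 = 54.67
A_total = 47.58 + 27.45 + 54.67 = 129.7 m^2


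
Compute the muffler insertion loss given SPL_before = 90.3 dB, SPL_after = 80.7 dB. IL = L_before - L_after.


Insertion loss = SPL without muffler - SPL with muffler
IL = 90.3 - 80.7 = 9.6 dB


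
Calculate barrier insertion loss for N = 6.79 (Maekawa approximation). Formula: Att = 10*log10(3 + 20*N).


3 + 20*N = 3 + 20*6.79 = 138.8
Att = 10*log10(138.8) = 21.424 dB


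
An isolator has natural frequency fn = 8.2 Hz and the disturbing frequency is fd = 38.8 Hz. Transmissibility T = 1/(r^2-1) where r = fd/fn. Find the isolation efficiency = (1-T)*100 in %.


r = 38.8 / 8.2 = 4.73171
r^2 - 1 = 4.73171^2 - 1 = 21.3891
T = 1/21.3891 = 0.0467528
Efficiency = (1 - 0.0467528)*100 = 95.325 %


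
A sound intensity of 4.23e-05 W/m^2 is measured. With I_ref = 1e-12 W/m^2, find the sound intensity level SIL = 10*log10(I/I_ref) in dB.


I / I_ref = 4.23e-05 / 1e-12 = 4.23e+07
SIL = 10 * log10(4.23e+07) = 76.263 dB


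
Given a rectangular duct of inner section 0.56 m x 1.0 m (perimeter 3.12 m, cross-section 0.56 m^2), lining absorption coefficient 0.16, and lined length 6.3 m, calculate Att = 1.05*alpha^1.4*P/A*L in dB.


alpha^1.4 = 0.16^1.4 = 0.076872
Attenuation rate = 1.05 * alpha^1.4 * P / A
= 1.05 * 0.076872 * 3.12 / 0.56 = 0.449701 dB/m
Total Att = 0.449701 * 6.3 = 2.8331 dB


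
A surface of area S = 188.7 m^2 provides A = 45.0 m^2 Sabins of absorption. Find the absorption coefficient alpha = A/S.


Absorption coefficient = absorbed power / incident power
alpha = A / S = 45.0 / 188.7 = 0.23847


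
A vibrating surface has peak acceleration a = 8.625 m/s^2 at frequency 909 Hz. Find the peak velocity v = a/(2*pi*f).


omega = 2*pi*f = 2*pi*909 = 5711.42 rad/s
v = a / omega = 8.625 / 5711.42 = 0.0015101 m/s


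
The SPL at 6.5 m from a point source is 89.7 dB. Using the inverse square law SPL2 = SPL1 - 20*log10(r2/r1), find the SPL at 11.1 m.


r2/r1 = 11.1/6.5 = 1.70769
Correction = 20*log10(1.70769) = 4.64818 dB
SPL2 = 89.7 - 4.64818 = 85.052 dB


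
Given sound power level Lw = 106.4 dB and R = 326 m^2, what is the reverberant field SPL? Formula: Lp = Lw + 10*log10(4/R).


4/R = 4/326 = 0.0122699
Lp = 106.4 + 10*log10(0.0122699) = 87.288 dB


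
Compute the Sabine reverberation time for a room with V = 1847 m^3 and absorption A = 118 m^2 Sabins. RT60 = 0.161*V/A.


RT60 = 0.161 * 1847 / 118 = 2.5201 s


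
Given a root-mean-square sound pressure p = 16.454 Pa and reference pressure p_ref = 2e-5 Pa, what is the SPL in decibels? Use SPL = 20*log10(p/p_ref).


p / p_ref = 16.454 / 2e-5 = 822700
SPL = 20 * log10(822700) = 118.3 dB


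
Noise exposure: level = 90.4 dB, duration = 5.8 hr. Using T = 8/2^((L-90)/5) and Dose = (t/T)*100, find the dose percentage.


T_allowed = 8 / 2^((90.4 - 90)/5) = 7.56846 hr
Dose = 5.8 / 7.56846 * 100 = 76.634 %


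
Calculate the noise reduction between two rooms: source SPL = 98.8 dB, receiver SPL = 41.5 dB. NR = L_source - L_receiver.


NR = L_source - L_receiver (difference between source and receiving room levels)
NR = 98.8 - 41.5 = 57.3 dB


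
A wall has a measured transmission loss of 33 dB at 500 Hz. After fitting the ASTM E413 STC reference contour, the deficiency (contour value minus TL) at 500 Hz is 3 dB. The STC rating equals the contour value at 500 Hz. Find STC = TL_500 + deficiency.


By ASTM E413, STC = value of the fitted reference contour at 500 Hz.
Contour value at 500 Hz = TL_500 + deficiency = 33 + 3 = 36
STC = 36


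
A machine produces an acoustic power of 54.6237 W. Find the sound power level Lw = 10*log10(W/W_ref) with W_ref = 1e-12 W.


W / W_ref = 54.6237 / 1e-12 = 5.46237e+13
Lw = 10 * log10(5.46237e+13) = 137.37 dB


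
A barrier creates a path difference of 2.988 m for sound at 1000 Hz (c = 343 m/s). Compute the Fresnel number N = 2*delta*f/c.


N = 2*delta*f/c = 2*delta/lambda, where lambda = c/f
lambda = 343 / 1000 = 0.343 m
N = 2 * 2.988 / 0.343 = 17.423


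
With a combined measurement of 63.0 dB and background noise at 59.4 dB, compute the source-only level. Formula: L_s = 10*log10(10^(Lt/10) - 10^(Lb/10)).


10^(63.0/10) = 1.99526e+06
10^(59.4/10) = 870964
Difference = 1.99526e+06 - 870964 = 1.1243e+06
L_source = 10*log10(1.1243e+06) = 60.509 dB


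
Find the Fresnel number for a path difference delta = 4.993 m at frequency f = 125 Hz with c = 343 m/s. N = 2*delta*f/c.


N = 2*delta*f/c = 2*delta/lambda, where lambda = c/f
lambda = 343 / 125 = 2.744 m
N = 2 * 4.993 / 2.744 = 3.6392


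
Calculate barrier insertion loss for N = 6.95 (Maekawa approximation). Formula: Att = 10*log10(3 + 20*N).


3 + 20*N = 3 + 20*6.95 = 142
Att = 10*log10(142) = 21.523 dB


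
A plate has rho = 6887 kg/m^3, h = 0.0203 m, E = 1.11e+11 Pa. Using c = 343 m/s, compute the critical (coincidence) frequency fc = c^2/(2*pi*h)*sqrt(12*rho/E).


12*rho/E = 12*6887/1.11e+11 = 7.44541e-07
sqrt(12*rho/E) = sqrt(7.44541e-07) = 0.000862868
c^2/(2*pi*h) = 343^2/(2*pi*0.0203) = 922385
fc = 922385 * 0.000862868 = 795.9 Hz


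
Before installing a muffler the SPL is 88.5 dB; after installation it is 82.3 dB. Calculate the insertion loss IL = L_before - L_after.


Insertion loss = SPL without muffler - SPL with muffler
IL = 88.5 - 82.3 = 6.2 dB


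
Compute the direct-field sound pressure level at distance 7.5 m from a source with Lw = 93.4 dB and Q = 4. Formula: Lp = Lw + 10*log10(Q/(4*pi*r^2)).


4*pi*r^2 = 4*pi*7.5^2 = 706.858 m^2
Q / (4*pi*r^2) = 4 / 706.858 = 0.00565885
Lp = 93.4 + 10*log10(0.00565885) = 70.927 dB


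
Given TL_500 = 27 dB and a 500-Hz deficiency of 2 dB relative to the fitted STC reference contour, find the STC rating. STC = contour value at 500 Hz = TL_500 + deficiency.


By ASTM E413, STC = value of the fitted reference contour at 500 Hz.
Contour value at 500 Hz = TL_500 + deficiency = 27 + 2 = 29
STC = 29


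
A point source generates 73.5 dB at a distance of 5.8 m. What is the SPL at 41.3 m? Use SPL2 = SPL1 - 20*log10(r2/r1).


r2/r1 = 41.3/5.8 = 7.12069
Correction = 20*log10(7.12069) = 17.0504 dB
SPL2 = 73.5 - 17.0504 = 56.45 dB


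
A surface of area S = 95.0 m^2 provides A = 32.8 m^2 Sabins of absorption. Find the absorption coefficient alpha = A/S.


Absorption coefficient = absorbed power / incident power
alpha = A / S = 32.8 / 95.0 = 0.34526


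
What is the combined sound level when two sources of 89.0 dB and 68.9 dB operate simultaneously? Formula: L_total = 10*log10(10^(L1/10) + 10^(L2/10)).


10^(89.0/10) = 7.94328e+08
10^(68.9/10) = 7.76247e+06
Sum = 7.94328e+08 + 7.76247e+06 = 8.0209e+08
L_total = 10*log10(8.0209e+08) = 89.042 dB


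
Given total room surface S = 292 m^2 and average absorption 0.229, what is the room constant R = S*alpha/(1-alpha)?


R = 292 * 0.229 / (1 - 0.229) = 86.729 m^2


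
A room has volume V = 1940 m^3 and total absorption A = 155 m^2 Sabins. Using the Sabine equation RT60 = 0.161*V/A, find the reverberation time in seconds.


RT60 = 0.161 * 1940 / 155 = 2.0151 s


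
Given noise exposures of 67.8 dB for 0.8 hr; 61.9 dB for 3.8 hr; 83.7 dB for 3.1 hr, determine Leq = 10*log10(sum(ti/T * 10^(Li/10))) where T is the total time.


T_total = 0.8 + 3.8 + 3.1 = 7.7 hr
(0.8/7.7) * 10^(67.8/10) = 626036
(3.8/7.7) * 10^(61.9/10) = 764351
(3.1/7.7) * 10^(83.7/10) = 9.4378e+07
Sum = 626036 + 764351 + 9.4378e+07 = 9.57684e+07
Leq = 10*log10(9.57684e+07) = 79.812 dB


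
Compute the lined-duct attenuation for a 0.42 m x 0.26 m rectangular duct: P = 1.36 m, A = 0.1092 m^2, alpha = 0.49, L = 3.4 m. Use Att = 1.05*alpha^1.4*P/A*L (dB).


alpha^1.4 = 0.49^1.4 = 0.368362
Attenuation rate = 1.05 * alpha^1.4 * P / A
= 1.05 * 0.368362 * 1.36 / 0.1092 = 4.81704 dB/m
Total Att = 4.81704 * 3.4 = 16.378 dB


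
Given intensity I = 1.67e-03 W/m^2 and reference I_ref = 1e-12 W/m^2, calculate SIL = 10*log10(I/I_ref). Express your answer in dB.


I / I_ref = 1.67e-03 / 1e-12 = 1.67e+09
SIL = 10 * log10(1.67e+09) = 92.227 dB


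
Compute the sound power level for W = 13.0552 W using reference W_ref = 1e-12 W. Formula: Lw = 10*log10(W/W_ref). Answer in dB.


W / W_ref = 13.0552 / 1e-12 = 1.30552e+13
Lw = 10 * log10(1.30552e+13) = 131.16 dB
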